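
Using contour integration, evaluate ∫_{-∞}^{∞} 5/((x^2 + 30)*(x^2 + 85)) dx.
Let f(z) = 5/((z^2 + 30)*(z^2 + 85)). The denominator has no real zeros and deg Q - deg P = 4 ≥ 2, so the integral of f over the upper semicircle |z| = R tends to 0 as R → ∞. Closing the contour in the upper half-plane,
  ∫_{-∞}^{∞} f(x) dx = 2πi · Σ Res(f, z_k)  over the poles with Im z_k > 0.

Zeros of the denominator: z^2 + 30 = 0 gives z = ±sqrt(30)*I; z^2 + 85 = 0 gives z = ±sqrt(85)*I.
Upper half-plane: z = sqrt(30)*I, z = sqrt(85)*I (simple).

Each pole is a simple zero of Q(z) = z^4 + 115*z^2 + 2550, so Res(f, z₀) = P(z₀)/Q'(z₀) with P(z) = 5, Q'(z) = 4*z^3 + 230*z:
  Res(f, sqrt(30)*I) = (5)/(110*sqrt(30)*I) = -sqrt(30)*I/660
  Res(f, sqrt(85)*I) = (5)/(-110*sqrt(85)*I) = sqrt(85)*I/1870

Sum of residues: I*(-sqrt(30)/660 + sqrt(85)/1870)
∫_{-∞}^{∞} f(x) dx = 2πi · (I*(-sqrt(30)/660 + sqrt(85)/1870)) = pi*(-6*sqrt(85) + 17*sqrt(30))/5610

Final answer: pi*(-6*sqrt(85) + 17*sqrt(30))/5610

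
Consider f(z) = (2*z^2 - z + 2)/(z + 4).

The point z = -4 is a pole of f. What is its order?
Factor the denominator:
  z + 4 = (z + 4)

The numerator P(z) = 2*z^2 - z + 2 has P(-4) = 38 ≠ 0, so no factor of (z + 4) cancels.
Near z = -4 we can therefore write f(z) = g(z)/(z + 4) with g analytic at -4 and g(-4) ≠ 0 (g is just the numerator).

Hence z = -4 is a pole of order 1.

Final answer: 1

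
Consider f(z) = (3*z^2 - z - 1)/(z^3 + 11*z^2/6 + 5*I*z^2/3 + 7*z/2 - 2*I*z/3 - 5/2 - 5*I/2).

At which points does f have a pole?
The singularities of f are the zeros of the denominator. Factoring,
  z^3 + 11*z^2/6 + 5*I*z^2/3 + 7*z/2 - 2*I*z/3 - 5/2 - 5*I/2 = (z + 3/2 + 3*I)*(z - 2/3 - I/3)*(z + 1 - I)
so the candidates are z = -3/2 - 3*I, z = 2/3 + I/3, z = -1 + I.

Check the numerator P(z) = 3*z^2 - z - 1 at each one:
  P(-3/2 - 3*I) = -79/4 + 30*I ≠ 0, so z = -3/2 - 3*I is a (simple) pole.
  P(2/3 + I/3) = -2/3 + I ≠ 0, so z = 2/3 + I/3 is a (simple) pole.
  P(-1 + I) = -7*I ≠ 0, so z = -1 + I is a (simple) pole.

Poles of f: {-3/2 - 3*I, -1 + I, 2/3 + I/3}

Final answer: {-3/2 - 3*I, -1 + I, 2/3 + I/3}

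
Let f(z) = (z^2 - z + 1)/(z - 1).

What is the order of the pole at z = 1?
Factor the denominator:
  z - 1 = (z - 1)

The numerator P(z) = z^2 - z + 1 has P(1) = 1 ≠ 0, so no factor of (z - 1) cancels.
Near z = 1 we can therefore write f(z) = g(z)/(z - 1) with g analytic at 1 and g(1) ≠ 0 (g is just the numerator).

Hence z = 1 is a pole of order 1.

Final answer: 1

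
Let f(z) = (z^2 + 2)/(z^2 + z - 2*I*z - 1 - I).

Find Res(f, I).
1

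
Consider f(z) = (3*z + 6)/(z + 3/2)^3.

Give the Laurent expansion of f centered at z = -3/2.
3/(2*(z + 3/2)^3) + 3/(z + 3/2)^2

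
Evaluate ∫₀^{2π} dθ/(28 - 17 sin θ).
2*sqrt(55)*pi/165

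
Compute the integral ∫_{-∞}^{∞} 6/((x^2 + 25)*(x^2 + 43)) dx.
Let f(z) = 6/((z^2 + 25)*(z^2 + 43)). The denominator has no real zeros and deg Q - deg P = 4 ≥ 2, so the integral of f over the upper semicircle |z| = R tends to 0 as R → ∞. Closing the contour in the upper half-plane,
  ∫_{-∞}^{∞} f(x) dx = 2πi · Σ Res(f, z_k)  over the poles with Im z_k > 0.

Zeros of the denominator: z^2 + 43 = 0 gives z = ±sqrt(43)*I; z^2 + 25 = 0 gives z = ±5*I.
Upper half-plane: z = 5*I, z = sqrt(43)*I (simple).

Each pole is a simple zero of Q(z) = z^4 + 68*z^2 + 1075, so Res(f, z₀) = P(z₀)/Q'(z₀) with P(z) = 6, Q'(z) = 4*z^3 + 136*z:
  Res(f, 5*I) = (6)/(180*I) = -I/30
  Res(f, sqrt(43)*I) = (6)/(-36*sqrt(43)*I) = sqrt(43)*I/258

Sum of residues: I*(-43 + 5*sqrt(43))/1290
∫_{-∞}^{∞} f(x) dx = 2πi · (I*(-43 + 5*sqrt(43))/1290) = pi*(43 - 5*sqrt(43))/645

Final answer: pi*(43 - 5*sqrt(43))/645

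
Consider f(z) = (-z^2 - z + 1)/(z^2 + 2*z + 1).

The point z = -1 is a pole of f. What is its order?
Factor the denominator:
  z^2 + 2*z + 1 = (z + 1)^2

The numerator P(z) = -z^2 - z + 1 has P(-1) = 1 ≠ 0, so no factor of (z + 1) cancels.
Near z = -1 we can therefore write f(z) = g(z)/(z + 1)^2 with g analytic at -1 and g(-1) ≠ 0 (g is just the numerator).

Hence z = -1 is a pole of order 2.

Final answer: 2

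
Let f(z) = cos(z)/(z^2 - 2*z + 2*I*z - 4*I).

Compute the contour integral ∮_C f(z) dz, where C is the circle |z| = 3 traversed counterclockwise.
By the residue theorem, ∮_C f(z) dz = 2πi · (sum of the residues of f at the poles inside |z| = 3).

The denominator factors as (z - 2)*(z + 2*I), so the singularities of f are simple poles at z = 2, z = -2*I.
  |2|² = 4 < 9 = 3², so this pole is inside the contour.
  |-2*I|² = 4 < 9 = 3², so this pole is inside the contour.

With P(z) = cos(z) and Q(z) = z^2 - 2*z + 2*I*z - 4*I, each pole is simple, so Res(f, z₀) = P(z₀)/Q'(z₀) with Q'(z) = 2*z - 2 + 2*I.
  Res(f, 2) = P(2)/Q'(2) = (cos(2))/(2 + 2*I) = (1/4 - I/4)*cos(2)
  Res(f, -2*I) = P(-2*I)/Q'(-2*I) = (cosh(2))/(-2 - 2*I) = (-1/4 + I/4)*cosh(2)

Sum of residues inside C: (1/4 - I/4)*cos(2) + (-1/4 + I/4)*cosh(2)
∮_C f(z) dz = 2πi · ((1/4 - I/4)*cos(2) + (-1/4 + I/4)*cosh(2)) = pi*(-1/2 - I/2)*cosh(2) + pi*(1/2 + I/2)*cos(2)

Final answer: pi*(-1/2 - I/2)*cosh(2) + pi*(1/2 + I/2)*cos(2)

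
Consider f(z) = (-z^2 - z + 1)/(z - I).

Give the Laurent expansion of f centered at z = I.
Put w = z - (I), i.e. z = w + I. The denominator is w, so it suffices to rewrite the numerator in powers of w.

P(z) = -z^2 - z + 1
P(w + I) = 2 - I + (-1 - 2*I)*w - w^2

Dividing each term by w:
  f = (2 - I)/w - 1 - 2*I - w

Substituting back w = z - I:
  f(z) = (2 - I)/(z - I) - 1 - 2*I - (z - I)

The series is finite because the numerator is a polynomial; the negative powers form the principal part, and the coefficient of 1/(z - I) gives Res(f, I) = 2 - I.

Final answer: (2 - I)/(z - I) - 1 - 2*I - (z - I)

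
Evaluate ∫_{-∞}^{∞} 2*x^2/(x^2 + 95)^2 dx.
Let f(z) = 2*z^2/(z^2 + 95)^2. The denominator has no real zeros and deg Q - deg P = 2 ≥ 2, so the integral of f over the upper semicircle |z| = R tends to 0 as R → ∞. Closing the contour in the upper half-plane,
  ∫_{-∞}^{∞} f(x) dx = 2πi · Σ Res(f, z_k)  over the poles with Im z_k > 0.

Zeros of the denominator: z^2 + 95 = 0 gives z = ±sqrt(95)*I.
Upper half-plane: z = sqrt(95)*I (a pole of order 2).

Write f(z) = g(z)/(z - sqrt(95)*I)^2 with g(z) = 2*z^2/(z + sqrt(95)*I)^2. For a double pole, Res(f, z₀) = g'(z₀):
  g'(z) = 4*sqrt(95)*I*z/(z + sqrt(95)*I)^3
  Res(f, sqrt(95)*I) = g'(sqrt(95)*I) = -sqrt(95)*I/190

∫_{-∞}^{∞} f(x) dx = 2πi · (-sqrt(95)*I/190) = sqrt(95)*pi/95

Final answer: sqrt(95)*pi/95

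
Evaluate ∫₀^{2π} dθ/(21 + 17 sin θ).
sqrt(38)*pi/38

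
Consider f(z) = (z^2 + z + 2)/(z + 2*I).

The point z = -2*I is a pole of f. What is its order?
Factor the denominator:
  z + 2*I = (z + 2*I)

The numerator P(z) = z^2 + z + 2 has P(-2*I) = -2 - 2*I ≠ 0, so no factor of (z + 2*I) cancels.
Near z = -2*I we can therefore write f(z) = g(z)/(z + 2*I) with g analytic at -2*I and g(-2*I) ≠ 0 (g is just the numerator).

Hence z = -2*I is a pole of order 1.

Final answer: 1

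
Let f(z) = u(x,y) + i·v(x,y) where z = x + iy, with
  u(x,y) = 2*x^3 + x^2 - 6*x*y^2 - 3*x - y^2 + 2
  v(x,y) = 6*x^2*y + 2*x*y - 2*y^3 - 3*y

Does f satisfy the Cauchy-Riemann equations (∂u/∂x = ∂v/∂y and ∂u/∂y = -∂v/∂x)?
∂u/∂x = 6*x^2 + 2*x - 6*y^2 - 3
∂v/∂y = 6*x^2 + 2*x - 6*y^2 - 3
∂u/∂y = -12*x*y - 2*y
∂v/∂x = 12*x*y + 2*y
∂u/∂x = ∂v/∂y and ∂u/∂y = -∂v/∂x hold identically; f is analytic.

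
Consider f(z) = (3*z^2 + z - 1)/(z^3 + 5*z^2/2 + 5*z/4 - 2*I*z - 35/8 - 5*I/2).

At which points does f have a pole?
The singularities of f are the zeros of the denominator. Factoring,
  z^3 + 5*z^2/2 + 5*z/4 - 2*I*z - 35/8 - 5*I/2 = (z - 1 - I/2)*(z + 3/2 - I)*(z + 2 + 3*I/2)
so the candidates are z = 1 + I/2, z = -3/2 + I, z = -2 - 3*I/2.

Check the numerator P(z) = 3*z^2 + z - 1 at each one:
  P(1 + I/2) = 9/4 + 7*I/2 ≠ 0, so z = 1 + I/2 is a (simple) pole.
  P(-3/2 + I) = 5/4 - 8*I ≠ 0, so z = -3/2 + I is a (simple) pole.
  P(-2 - 3*I/2) = 9/4 + 33*I/2 ≠ 0, so z = -2 - 3*I/2 is a (simple) pole.

Poles of f: {-2 - 3*I/2, -3/2 + I, 1 + I/2}

Final answer: {-2 - 3*I/2, -3/2 + I, 1 + I/2}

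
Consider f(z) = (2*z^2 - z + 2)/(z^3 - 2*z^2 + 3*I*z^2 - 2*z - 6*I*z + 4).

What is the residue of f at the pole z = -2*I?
Write f(z) = P(z)/Q(z) with P(z) = 2*z^2 - z + 2 and Q(z) = z^3 - 2*z^2 + 3*I*z^2 - 2*z - 6*I*z + 4.
The denominator factors as Q(z) = (z - 2)*(z + 2*I)*(z + I), so z = -2*I is a simple zero of Q and P is analytic there; z = -2*I is therefore a simple pole and
  Res(f, z₀) = P(z₀)/Q'(z₀).

Q'(z) = 3*z^2 - 4*z + 6*I*z - 2 - 6*I, so Q'(-2*I) = -2 + 2*I.
P(-2*I) = -6 + 2*I.

Res(f, -2*I) = (-6 + 2*I)/(-2 + 2*I) = 2 + I

Final answer: 2 + I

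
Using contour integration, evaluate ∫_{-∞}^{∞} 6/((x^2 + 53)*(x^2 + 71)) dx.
pi*(-53*sqrt(71) + 71*sqrt(53))/11289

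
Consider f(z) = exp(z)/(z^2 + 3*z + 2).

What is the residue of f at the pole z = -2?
Write f(z) = P(z)/Q(z) with P(z) = exp(z) and Q(z) = z^2 + 3*z + 2.
The denominator factors as Q(z) = (z + 2)*(z + 1), so z = -2 is a simple zero of Q and P is analytic there; z = -2 is therefore a simple pole and
  Res(f, z₀) = P(z₀)/Q'(z₀).

Q'(z) = 2*z + 3, so Q'(-2) = -1.
P(-2) = exp(-2).

Res(f, -2) = (exp(-2))/(-1) = -exp(-2)

Final answer: -exp(-2)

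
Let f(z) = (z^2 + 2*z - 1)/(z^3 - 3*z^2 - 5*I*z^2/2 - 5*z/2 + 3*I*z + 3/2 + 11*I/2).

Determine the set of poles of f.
The singularities of f are the zeros of the denominator. Factoring,
  z^3 - 3*z^2 - 5*I*z^2/2 - 5*z/2 + 3*I*z + 3/2 + 11*I/2 = (z + 1)*(z - 1 - 3*I/2)*(z - 3 - I)
so the candidates are z = -1, z = 1 + 3*I/2, z = 3 + I.

Check the numerator P(z) = z^2 + 2*z - 1 at each one:
  P(-1) = -2 ≠ 0, so z = -1 is a (simple) pole.
  P(1 + 3*I/2) = -1/4 + 6*I ≠ 0, so z = 1 + 3*I/2 is a (simple) pole.
  P(3 + I) = 13 + 8*I ≠ 0, so z = 3 + I is a (simple) pole.

Poles of f: {-1, 1 + 3*I/2, 3 + I}

Final answer: {-1, 1 + 3*I/2, 3 + I}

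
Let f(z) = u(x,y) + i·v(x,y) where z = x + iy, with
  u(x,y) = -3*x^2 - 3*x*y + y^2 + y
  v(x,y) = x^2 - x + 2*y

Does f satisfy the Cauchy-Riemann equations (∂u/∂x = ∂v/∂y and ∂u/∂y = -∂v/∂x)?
∂u/∂x = -6*x - 3*y
∂v/∂y = 2
∂u/∂y = -3*x + 2*y + 1
∂v/∂x = 2*x - 1
∂u/∂x ≠ ∂v/∂y and ∂u/∂y ≠ -∂v/∂x; the Cauchy-Riemann equations are not satisfied, so f is not analytic.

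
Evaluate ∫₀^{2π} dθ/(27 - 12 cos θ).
Call the integral J. The integrand is 2π-periodic and we integrate over a full period, so shifting θ does not change the value (θ → θ + π flips the sign of the trig term). Hence
  J = ∫₀^{2π} dθ/(27 + 12 cos θ).
Put z = e^{iθ}: then cos θ = (z + 1/z)/2, dθ = dz/(iz), and z runs once counterclockwise around |z| = 1:
  J = ∮_{|z|=1} 1/(27 + 12*(z + 1/z)/2) · dz/(iz) = (2/i) ∮_{|z|=1} dz/(12*z^2 + 54*z + 12).
The roots of 12*z^2 + 54*z + 12 are z = (-27 ± sqrt(27^2 - 12^2))/12, with sqrt(585) = 3*sqrt(65); their product is 1, so only z₊ = -9/4 + sqrt(65)/4 lies inside the unit circle (z₋ = -9/4 - sqrt(65)/4 lies outside).
z₊ is a simple zero of q(z) = 12*z^2 + 54*z + 12, so Res(1/q, z₊) = 1/q'(z₊) with q'(z) = 24*z + 54; and q'(z₊) = 12*(z₊ - z₋) = 6*sqrt(65).
Therefore J = (2/i) · 2πi · 1/(6*sqrt(65)) = 2*pi/(3*sqrt(65)) = 2*sqrt(65)*pi/195

Final answer: 2*sqrt(65)*pi/195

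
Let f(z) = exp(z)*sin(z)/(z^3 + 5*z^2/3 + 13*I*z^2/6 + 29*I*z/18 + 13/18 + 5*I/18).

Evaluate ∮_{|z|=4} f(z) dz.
By the residue theorem, ∮_C f(z) dz = 2πi · (sum of the residues of f at the poles inside |z| = 4).

The denominator factors as (z - I/3)*(z + 2/3 + 3*I/2)*(z + 1 + I), so the singularities of f are simple poles at z = I/3, z = -2/3 - 3*I/2, z = -1 - I.
  |I/3|² = 1/9 < 16 = 4², so this pole is inside the contour.
  |-2/3 - 3*I/2|² = 97/36 < 16 = 4², so this pole is inside the contour.
  |-1 - I|² = 2 < 16 = 4², so this pole is inside the contour.

With P(z) = exp(z)*sin(z) and Q(z) = z^3 + 5*z^2/3 + 13*I*z^2/6 + 29*I*z/18 + 13/18 + 5*I/18, each pole is simple, so Res(f, z₀) = P(z₀)/Q'(z₀) with Q'(z) = 3*z^2 + 10*z/3 + 13*I*z/3 + 29*I/18.
  Res(f, I/3) = P(I/3)/Q'(I/3) = (I*exp(I/3)*sinh(1/3))/(-16/9 + 49*I/18) = (882/3425 - 576*I/3425)*exp(I/3)*sinh(1/3)
  Res(f, -2/3 - 3*I/2) = P(-2/3 - 3*I/2)/Q'(-2/3 - 3*I/2) = (-exp(-2/3 - 3*I/2)*sin(2/3 + 3*I/2))/(-41/36 - 5*I/18) = (1476/1781 - 360*I/1781)*exp(-2/3 - 3*I/2)*sin(2/3 + 3*I/2)
  Res(f, -1 - I) = P(-1 - I)/Q'(-1 - I) = (-exp(-1 - I)*sin(1 + I))/(1 - I/18) = (-324/325 - 18*I/325)*exp(-1 - I)*sin(1 + I)

Sum of residues inside C: (1476/1781 - 360*I/1781)*exp(-2/3 - 3*I/2)*sin(2/3 + 3*I/2) + (882/3425 - 576*I/3425)*exp(I/3)*sinh(1/3) + (-324/325 - 18*I/325)*exp(-1 - I)*sin(1 + I)
∮_C f(z) dz = 2πi · ((1476/1781 - 360*I/1781)*exp(-2/3 - 3*I/2)*sin(2/3 + 3*I/2) + (882/3425 - 576*I/3425)*exp(I/3)*sinh(1/3) + (-324/325 - 18*I/325)*exp(-1 - I)*sin(1 + I)) = pi*(36/325 - 648*I/325)*exp(-1 - I)*sin(1 + I) + pi*(1152/3425 + 1764*I/3425)*exp(I/3)*sinh(1/3) + pi*(720/1781 + 2952*I/1781)*exp(-2/3 - 3*I/2)*sin(2/3 + 3*I/2)

Final answer: pi*(36/325 - 648*I/325)*exp(-1 - I)*sin(1 + I) + pi*(1152/3425 + 1764*I/3425)*exp(I/3)*sinh(1/3) + pi*(720/1781 + 2952*I/1781)*exp(-2/3 - 3*I/2)*sin(2/3 + 3*I/2)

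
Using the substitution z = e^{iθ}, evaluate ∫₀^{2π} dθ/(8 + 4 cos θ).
Let J = ∫₀^{2π} dθ/(8 + 4 cos θ).
Put z = e^{iθ}: then cos θ = (z + 1/z)/2, dθ = dz/(iz), and z runs once counterclockwise around |z| = 1:
  J = ∮_{|z|=1} 1/(8 + 4*(z + 1/z)/2) · dz/(iz) = (2/i) ∮_{|z|=1} dz/(4*z^2 + 16*z + 4).
The roots of 4*z^2 + 16*z + 4 are z = (-8 ± sqrt(8^2 - 4^2))/4, with sqrt(48) = 4*sqrt(3); their product is 1, so only z₊ = -2 + sqrt(3) lies inside the unit circle (z₋ = -2 - sqrt(3) lies outside).
z₊ is a simple zero of q(z) = 4*z^2 + 16*z + 4, so Res(1/q, z₊) = 1/q'(z₊) with q'(z) = 8*z + 16; and q'(z₊) = 4*(z₊ - z₋) = 8*sqrt(3).
Therefore J = (2/i) · 2πi · 1/(8*sqrt(3)) = 2*pi/(4*sqrt(3)) = sqrt(3)*pi/6

Final answer: sqrt(3)*pi/6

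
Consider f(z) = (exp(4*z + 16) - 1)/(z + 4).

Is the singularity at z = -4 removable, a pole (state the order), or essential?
removable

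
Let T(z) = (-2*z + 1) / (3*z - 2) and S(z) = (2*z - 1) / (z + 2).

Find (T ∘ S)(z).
(T ∘ S)(z) = T(S(z)) = ((-2)*S(z) + (1))/((3)*S(z) + (-2)). Multiply numerator and denominator by z + 2:
  numerator:   (-2)*(2*z - 1) + (1)*(z + 2) = -3*z + 4
  denominator: (3)*(2*z - 1) + (-2)*(z + 2) = 4*z - 7
(T ∘ S)(z) = (-3*z + 4)/(4*z - 7)

Final answer: (-3*z + 4)/(4*z - 7)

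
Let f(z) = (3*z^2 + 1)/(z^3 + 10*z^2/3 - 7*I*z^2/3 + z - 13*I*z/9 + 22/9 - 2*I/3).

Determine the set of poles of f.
{-3 + 2*I, -1/3 + I, -2*I/3}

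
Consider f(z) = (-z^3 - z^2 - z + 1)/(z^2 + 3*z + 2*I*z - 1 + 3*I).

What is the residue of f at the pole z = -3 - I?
Write f(z) = P(z)/Q(z) with P(z) = -z^3 - z^2 - z + 1 and Q(z) = z^2 + 3*z + 2*I*z - 1 + 3*I.
The denominator factors as Q(z) = (z + 3 + I)*(z + I), so z = -3 - I is a simple zero of Q and P is analytic there; z = -3 - I is therefore a simple pole and
  Res(f, z₀) = P(z₀)/Q'(z₀).

Q'(z) = 2*z + 3 + 2*I, so Q'(-3 - I) = -3.
P(-3 - I) = 14 + 21*I.

Res(f, -3 - I) = (14 + 21*I)/(-3) = -14/3 - 7*I

Final answer: -14/3 - 7*I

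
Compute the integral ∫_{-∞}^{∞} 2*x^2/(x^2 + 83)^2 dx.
Let f(z) = 2*z^2/(z^2 + 83)^2. The denominator has no real zeros and deg Q - deg P = 2 ≥ 2, so the integral of f over the upper semicircle |z| = R tends to 0 as R → ∞. Closing the contour in the upper half-plane,
  ∫_{-∞}^{∞} f(x) dx = 2πi · Σ Res(f, z_k)  over the poles with Im z_k > 0.

Zeros of the denominator: z^2 + 83 = 0 gives z = ±sqrt(83)*I.
Upper half-plane: z = sqrt(83)*I (a pole of order 2).

Write f(z) = g(z)/(z - sqrt(83)*I)^2 with g(z) = 2*z^2/(z + sqrt(83)*I)^2. For a double pole, Res(f, z₀) = g'(z₀):
  g'(z) = 4*sqrt(83)*I*z/(z + sqrt(83)*I)^3
  Res(f, sqrt(83)*I) = g'(sqrt(83)*I) = -sqrt(83)*I/166

∫_{-∞}^{∞} f(x) dx = 2πi · (-sqrt(83)*I/166) = sqrt(83)*pi/83

Final answer: sqrt(83)*pi/83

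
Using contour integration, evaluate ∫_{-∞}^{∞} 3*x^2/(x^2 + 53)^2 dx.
Let f(z) = 3*z^2/(z^2 + 53)^2. The denominator has no real zeros and deg Q - deg P = 2 ≥ 2, so the integral of f over the upper semicircle |z| = R tends to 0 as R → ∞. Closing the contour in the upper half-plane,
  ∫_{-∞}^{∞} f(x) dx = 2πi · Σ Res(f, z_k)  over the poles with Im z_k > 0.

Zeros of the denominator: z^2 + 53 = 0 gives z = ±sqrt(53)*I.
Upper half-plane: z = sqrt(53)*I (a pole of order 2).

Write f(z) = g(z)/(z - sqrt(53)*I)^2 with g(z) = 3*z^2/(z + sqrt(53)*I)^2. For a double pole, Res(f, z₀) = g'(z₀):
  g'(z) = 6*sqrt(53)*I*z/(z + sqrt(53)*I)^3
  Res(f, sqrt(53)*I) = g'(sqrt(53)*I) = -3*sqrt(53)*I/212

∫_{-∞}^{∞} f(x) dx = 2πi · (-3*sqrt(53)*I/212) = 3*sqrt(53)*pi/106

Final answer: 3*sqrt(53)*pi/106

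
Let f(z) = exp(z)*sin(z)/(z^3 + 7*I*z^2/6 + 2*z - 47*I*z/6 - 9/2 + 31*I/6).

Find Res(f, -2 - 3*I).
(24/2353 + 94*I/2353)*exp(-2 - 3*I)*sin(2 + 3*I)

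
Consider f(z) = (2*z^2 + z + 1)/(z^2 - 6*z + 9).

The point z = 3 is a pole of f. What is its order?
2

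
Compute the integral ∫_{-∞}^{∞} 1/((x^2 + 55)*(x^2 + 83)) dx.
pi*(-55*sqrt(83) + 83*sqrt(55))/127820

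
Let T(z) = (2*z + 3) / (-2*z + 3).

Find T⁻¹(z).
Set w = T(z) = (2*z + 3) / (-2*z + 3) and solve for z:
  w*(-2*z + 3) = 2*z + 3
  3*w + z*(-2*w - 2) - 3 = 0
  z*(-2*w - 2) = 3 - 3*w
  z = (3*w - 3)/(2*w + 2)
Renaming the variable, T⁻¹(z) = (3*z - 3)/(2*z + 2).
(Check: ad - bc = 12 ≠ 0, so T is invertible.)

Final answer: (3*z - 3)/(2*z + 2)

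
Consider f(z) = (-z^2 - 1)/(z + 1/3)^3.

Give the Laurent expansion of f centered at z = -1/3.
-10/(9*(z + 1/3)^3) + 2/(3*(z + 1/3)^2) - 1/(z + 1/3)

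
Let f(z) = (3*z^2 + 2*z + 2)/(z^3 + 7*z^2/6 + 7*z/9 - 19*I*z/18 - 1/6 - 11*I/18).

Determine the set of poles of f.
The singularities of f are the zeros of the denominator. Factoring,
  z^3 + 7*z^2/6 + 7*z/9 - 19*I*z/18 - 1/6 - 11*I/18 = (z - 1/3 - 2*I/3)*(z + 1 + I)*(z + 1/2 - I/3)
so the candidates are z = 1/3 + 2*I/3, z = -1 - I, z = -1/2 + I/3.

Check the numerator P(z) = 3*z^2 + 2*z + 2 at each one:
  P(1/3 + 2*I/3) = 5/3 + 8*I/3 ≠ 0, so z = 1/3 + 2*I/3 is a (simple) pole.
  P(-1 - I) = 4*I ≠ 0, so z = -1 - I is a (simple) pole.
  P(-1/2 + I/3) = 17/12 - I/3 ≠ 0, so z = -1/2 + I/3 is a (simple) pole.

Poles of f: {-1 - I, -1/2 + I/3, 1/3 + 2*I/3}

Final answer: {-1 - I, -1/2 + I/3, 1/3 + 2*I/3}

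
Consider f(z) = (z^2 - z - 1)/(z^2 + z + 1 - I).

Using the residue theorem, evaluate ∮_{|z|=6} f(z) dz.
By the residue theorem, ∮_C f(z) dz = 2πi · (sum of the residues of f at the poles inside |z| = 6).

The denominator factors as (z - I)*(z + 1 + I), so the singularities of f are simple poles at z = I, z = -1 - I.
  |I|² = 1 < 36 = 6², so this pole is inside the contour.
  |-1 - I|² = 2 < 36 = 6², so this pole is inside the contour.

With P(z) = z^2 - z - 1 and Q(z) = z^2 + z + 1 - I, each pole is simple, so Res(f, z₀) = P(z₀)/Q'(z₀) with Q'(z) = 2*z + 1.
  Res(f, I) = P(I)/Q'(I) = (-2 - I)/(1 + 2*I) = -4/5 + 3*I/5
  Res(f, -1 - I) = P(-1 - I)/Q'(-1 - I) = (3*I)/(-1 - 2*I) = -6/5 - 3*I/5

Sum of residues inside C: -2
∮_C f(z) dz = 2πi · (-2) = -4*I*pi

Final answer: -4*I*pi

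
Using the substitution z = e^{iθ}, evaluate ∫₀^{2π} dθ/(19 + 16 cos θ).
2*sqrt(105)*pi/105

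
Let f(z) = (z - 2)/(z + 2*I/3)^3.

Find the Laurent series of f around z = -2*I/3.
(-2 - 2*I/3)/(z + 2*I/3)^3 + 1/(z + 2*I/3)^2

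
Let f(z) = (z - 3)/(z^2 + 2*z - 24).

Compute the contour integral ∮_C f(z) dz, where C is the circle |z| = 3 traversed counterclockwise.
By the residue theorem, ∮_C f(z) dz = 2πi · (sum of the residues of f at the poles inside |z| = 3).

The denominator factors as (z - 4)*(z + 6), so the singularities of f are simple poles at z = 4, z = -6.
  |4|² = 16 > 9 = 3², so this pole is outside the contour.
  |-6|² = 36 > 9 = 3², so this pole is outside the contour.

No pole lies inside the contour, so f is analytic on and inside C and the integral is 0 (Cauchy's theorem).

Final answer: 0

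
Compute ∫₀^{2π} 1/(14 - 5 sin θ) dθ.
Call the integral J. The integrand is 2π-periodic and we integrate over a full period, so shifting θ does not change the value (θ → θ + π/2 turns sin θ into cos θ; θ → θ + π flips the sign of the trig term). Hence
  J = ∫₀^{2π} dθ/(14 + 5 cos θ).
Put z = e^{iθ}: then cos θ = (z + 1/z)/2, dθ = dz/(iz), and z runs once counterclockwise around |z| = 1:
  J = ∮_{|z|=1} 1/(14 + 5*(z + 1/z)/2) · dz/(iz) = (2/i) ∮_{|z|=1} dz/(5*z^2 + 28*z + 5).
The roots of 5*z^2 + 28*z + 5 are z = (-14 ± sqrt(14^2 - 5^2))/5, with sqrt(171) = 3*sqrt(19); their product is 1, so only z₊ = -14/5 + 3*sqrt(19)/5 lies inside the unit circle (z₋ = -14/5 - 3*sqrt(19)/5 lies outside).
z₊ is a simple zero of q(z) = 5*z^2 + 28*z + 5, so Res(1/q, z₊) = 1/q'(z₊) with q'(z) = 10*z + 28; and q'(z₊) = 5*(z₊ - z₋) = 6*sqrt(19).
Therefore J = (2/i) · 2πi · 1/(6*sqrt(19)) = 2*pi/(3*sqrt(19)) = 2*sqrt(19)*pi/57

Final answer: 2*sqrt(19)*pi/57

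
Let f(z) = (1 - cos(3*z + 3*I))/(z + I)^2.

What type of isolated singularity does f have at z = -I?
Let u = z + I. The argument of cos is 3*z + 3*I = 3u, so
  f = (1 - cos(3u))/u^2 = ((3u)^2/2 - (3u)^4/24 + ...)/u^2 = 9/2 - (27/8)*u^2 + ...
The Laurent expansion about u = 0 has no negative powers; equivalently lim_{z→-I} f(z) = 9/2 exists and is finite.
So the singularity is removable.

Final answer: removable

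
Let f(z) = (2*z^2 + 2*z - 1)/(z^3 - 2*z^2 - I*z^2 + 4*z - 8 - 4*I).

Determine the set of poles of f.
The singularities of f are the zeros of the denominator. Factoring,
  z^3 - 2*z^2 - I*z^2 + 4*z - 8 - 4*I = (z + 2*I)*(z - 2 - I)*(z - 2*I)
so the candidates are z = -2*I, z = 2 + I, z = 2*I.

Check the numerator P(z) = 2*z^2 + 2*z - 1 at each one:
  P(-2*I) = -9 - 4*I ≠ 0, so z = -2*I is a (simple) pole.
  P(2 + I) = 9 + 10*I ≠ 0, so z = 2 + I is a (simple) pole.
  P(2*I) = -9 + 4*I ≠ 0, so z = 2*I is a (simple) pole.

Poles of f: {-2*I, 2*I, 2 + I}

Final answer: {-2*I, 2*I, 2 + I}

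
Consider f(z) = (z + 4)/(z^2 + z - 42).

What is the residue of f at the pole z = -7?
3/13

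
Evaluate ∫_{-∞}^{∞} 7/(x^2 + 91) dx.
sqrt(91)*pi/13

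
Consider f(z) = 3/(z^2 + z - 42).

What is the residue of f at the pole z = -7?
Write f(z) = P(z)/Q(z) with P(z) = 3 and Q(z) = z^2 + z - 42.
The denominator factors as Q(z) = (z + 7)*(z - 6), so z = -7 is a simple zero of Q and P is analytic there; z = -7 is therefore a simple pole and
  Res(f, z₀) = P(z₀)/Q'(z₀).

Q'(z) = 2*z + 1, so Q'(-7) = -13.
P(-7) = 3.

Res(f, -7) = (3)/(-13) = -3/13

Final answer: -3/13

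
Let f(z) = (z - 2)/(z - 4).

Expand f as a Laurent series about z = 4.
Put w = z - (4), i.e. z = w + 4. The denominator is w, so it suffices to rewrite the numerator in powers of w.

P(z) = z - 2
P(w + 4) = 2 + w

Dividing each term by w:
  f = 2/w + 1

Substituting back w = z - 4:
  f(z) = 2/(z - 4) + 1

The series is finite because the numerator is a polynomial; the negative powers form the principal part, and the coefficient of 1/(z - 4) gives Res(f, 4) = 2.

Final answer: 2/(z - 4) + 1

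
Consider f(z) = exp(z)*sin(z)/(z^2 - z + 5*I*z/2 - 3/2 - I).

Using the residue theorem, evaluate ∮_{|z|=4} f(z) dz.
By the residue theorem, ∮_C f(z) dz = 2πi · (sum of the residues of f at the poles inside |z| = 4).

The denominator factors as (z - 1 + 3*I/2)*(z + I), so the singularities of f are simple poles at z = 1 - 3*I/2, z = -I.
  |1 - 3*I/2|² = 13/4 < 16 = 4², so this pole is inside the contour.
  |-I|² = 1 < 16 = 4², so this pole is inside the contour.

With P(z) = exp(z)*sin(z) and Q(z) = z^2 - z + 5*I*z/2 - 3/2 - I, each pole is simple, so Res(f, z₀) = P(z₀)/Q'(z₀) with Q'(z) = 2*z - 1 + 5*I/2.
  Res(f, 1 - 3*I/2) = P(1 - 3*I/2)/Q'(1 - 3*I/2) = (exp(1 - 3*I/2)*sin(1 - 3*I/2))/(1 - I/2) = (4/5 + 2*I/5)*exp(1 - 3*I/2)*sin(1 - 3*I/2)
  Res(f, -I) = P(-I)/Q'(-I) = (-I*exp(-I)*sinh(1))/(-1 + I/2) = (-2/5 + 4*I/5)*exp(-I)*sinh(1)

Sum of residues inside C: (4/5 + 2*I/5)*exp(1 - 3*I/2)*sin(1 - 3*I/2) + (-2/5 + 4*I/5)*exp(-I)*sinh(1)
∮_C f(z) dz = 2πi · ((4/5 + 2*I/5)*exp(1 - 3*I/2)*sin(1 - 3*I/2) + (-2/5 + 4*I/5)*exp(-I)*sinh(1)) = pi*(-4/5 + 8*I/5)*exp(1 - 3*I/2)*sin(1 - 3*I/2) + pi*(-8/5 - 4*I/5)*exp(-I)*sinh(1)

Final answer: pi*(-4/5 + 8*I/5)*exp(1 - 3*I/2)*sin(1 - 3*I/2) + pi*(-8/5 - 4*I/5)*exp(-I)*sinh(1)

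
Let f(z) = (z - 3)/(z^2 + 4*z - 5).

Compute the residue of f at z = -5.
Write f(z) = P(z)/Q(z) with P(z) = z - 3 and Q(z) = z^2 + 4*z - 5.
The denominator factors as Q(z) = (z + 5)*(z - 1), so z = -5 is a simple zero of Q and P is analytic there; z = -5 is therefore a simple pole and
  Res(f, z₀) = P(z₀)/Q'(z₀).

Q'(z) = 2*z + 4, so Q'(-5) = -6.
P(-5) = -8.

Res(f, -5) = (-8)/(-6) = 4/3

Final answer: 4/3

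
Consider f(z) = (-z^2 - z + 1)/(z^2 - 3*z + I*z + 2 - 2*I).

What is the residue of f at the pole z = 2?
Write f(z) = P(z)/Q(z) with P(z) = -z^2 - z + 1 and Q(z) = z^2 - 3*z + I*z + 2 - 2*I.
The denominator factors as Q(z) = (z - 2)*(z - 1 + I), so z = 2 is a simple zero of Q and P is analytic there; z = 2 is therefore a simple pole and
  Res(f, z₀) = P(z₀)/Q'(z₀).

Q'(z) = 2*z - 3 + I, so Q'(2) = 1 + I.
P(2) = -5.

Res(f, 2) = (-5)/(1 + I) = -5/2 + 5*I/2

Final answer: -5/2 + 5*I/2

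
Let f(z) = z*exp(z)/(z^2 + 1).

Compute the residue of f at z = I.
Write f(z) = P(z)/Q(z) with P(z) = z*exp(z) and Q(z) = z^2 + 1.
The denominator factors as Q(z) = (z - I)*(z + I), so z = I is a simple zero of Q and P is analytic there; z = I is therefore a simple pole and
  Res(f, z₀) = P(z₀)/Q'(z₀).

Q'(z) = 2*z, so Q'(I) = 2*I.
P(I) = I*exp(I).

Res(f, I) = (I*exp(I))/(2*I) = exp(I)/2

Final answer: exp(I)/2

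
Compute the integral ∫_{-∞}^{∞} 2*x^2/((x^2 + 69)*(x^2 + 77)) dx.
Let f(z) = 2*z^2/((z^2 + 69)*(z^2 + 77)). The denominator has no real zeros and deg Q - deg P = 2 ≥ 2, so the integral of f over the upper semicircle |z| = R tends to 0 as R → ∞. Closing the contour in the upper half-plane,
  ∫_{-∞}^{∞} f(x) dx = 2πi · Σ Res(f, z_k)  over the poles with Im z_k > 0.

Zeros of the denominator: z^2 + 69 = 0 gives z = ±sqrt(69)*I; z^2 + 77 = 0 gives z = ±sqrt(77)*I.
Upper half-plane: z = sqrt(69)*I, z = sqrt(77)*I (simple).

Each pole is a simple zero of Q(z) = z^4 + 146*z^2 + 5313, so Res(f, z₀) = P(z₀)/Q'(z₀) with P(z) = 2*z^2, Q'(z) = 4*z^3 + 292*z:
  Res(f, sqrt(69)*I) = (-138)/(16*sqrt(69)*I) = sqrt(69)*I/8
  Res(f, sqrt(77)*I) = (-154)/(-16*sqrt(77)*I) = -sqrt(77)*I/8

Sum of residues: I*(-sqrt(77) + sqrt(69))/8
∫_{-∞}^{∞} f(x) dx = 2πi · (I*(-sqrt(77) + sqrt(69))/8) = pi*(-sqrt(69) + sqrt(77))/4

Final answer: pi*(-sqrt(69) + sqrt(77))/4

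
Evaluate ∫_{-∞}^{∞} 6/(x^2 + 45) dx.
Let f(z) = 6/(z^2 + 45). The denominator has no real zeros and deg Q - deg P = 2 ≥ 2, so the integral of f over the upper semicircle |z| = R tends to 0 as R → ∞. Closing the contour in the upper half-plane,
  ∫_{-∞}^{∞} f(x) dx = 2πi · Σ Res(f, z_k)  over the poles with Im z_k > 0.

Zeros of the denominator: z^2 + 45 = 0 gives z = ±3*sqrt(5)*I.
Upper half-plane: z = 3*sqrt(5)*I (simple).

Each pole is a simple zero of Q(z) = z^2 + 45, so Res(f, z₀) = P(z₀)/Q'(z₀) with P(z) = 6, Q'(z) = 2*z:
  Res(f, 3*sqrt(5)*I) = (6)/(6*sqrt(5)*I) = -sqrt(5)*I/5

∫_{-∞}^{∞} f(x) dx = 2πi · (-sqrt(5)*I/5) = 2*sqrt(5)*pi/5

Final answer: 2*sqrt(5)*pi/5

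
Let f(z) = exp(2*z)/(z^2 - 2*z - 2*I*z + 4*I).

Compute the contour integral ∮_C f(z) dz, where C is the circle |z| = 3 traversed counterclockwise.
By the residue theorem, ∮_C f(z) dz = 2πi · (sum of the residues of f at the poles inside |z| = 3).

The denominator factors as (z - 2)*(z - 2*I), so the singularities of f are simple poles at z = 2, z = 2*I.
  |2|² = 4 < 9 = 3², so this pole is inside the contour.
  |2*I|² = 4 < 9 = 3², so this pole is inside the contour.

With P(z) = exp(2*z) and Q(z) = z^2 - 2*z - 2*I*z + 4*I, each pole is simple, so Res(f, z₀) = P(z₀)/Q'(z₀) with Q'(z) = 2*z - 2 - 2*I.
  Res(f, 2) = P(2)/Q'(2) = (exp(4))/(2 - 2*I) = (1/4 + I/4)*exp(4)
  Res(f, 2*I) = P(2*I)/Q'(2*I) = (exp(4*I))/(-2 + 2*I) = (-1/4 - I/4)*exp(4*I)

Sum of residues inside C: (-1/4 - I/4)*exp(4*I) + (1/4 + I/4)*exp(4)
∮_C f(z) dz = 2πi · ((-1/4 - I/4)*exp(4*I) + (1/4 + I/4)*exp(4)) = pi*(1/2 - I/2)*exp(4*I) + pi*(-1/2 + I/2)*exp(4)

Final answer: pi*(1/2 - I/2)*exp(4*I) + pi*(-1/2 + I/2)*exp(4)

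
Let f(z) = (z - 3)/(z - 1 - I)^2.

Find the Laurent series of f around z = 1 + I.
Put w = z - (1 + I), i.e. z = w + 1 + I. The denominator is w^2, so it suffices to rewrite the numerator in powers of w.

P(z) = z - 3
P(w + 1 + I) = -2 + I + w

Dividing each term by w^2:
  f = (-2 + I)/w^2 + 1/w

Substituting back w = z - 1 - I:
  f(z) = (-2 + I)/(z - 1 - I)^2 + 1/(z - 1 - I)

The series is finite because the numerator is a polynomial; the negative powers form the principal part, and the coefficient of 1/(z - 1 - I) gives Res(f, 1 + I) = 1.

Final answer: (-2 + I)/(z - 1 - I)^2 + 1/(z - 1 - I)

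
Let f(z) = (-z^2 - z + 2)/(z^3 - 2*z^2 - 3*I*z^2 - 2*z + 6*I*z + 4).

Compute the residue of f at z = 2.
Write f(z) = P(z)/Q(z) with P(z) = -z^2 - z + 2 and Q(z) = z^3 - 2*z^2 - 3*I*z^2 - 2*z + 6*I*z + 4.
The denominator factors as Q(z) = (z - 2)*(z - 2*I)*(z - I), so z = 2 is a simple zero of Q and P is analytic there; z = 2 is therefore a simple pole and
  Res(f, z₀) = P(z₀)/Q'(z₀).

Q'(z) = 3*z^2 - 4*z - 6*I*z - 2 + 6*I, so Q'(2) = 2 - 6*I.
P(2) = -4.

Res(f, 2) = (-4)/(2 - 6*I) = -1/5 - 3*I/5

Final answer: -1/5 - 3*I/5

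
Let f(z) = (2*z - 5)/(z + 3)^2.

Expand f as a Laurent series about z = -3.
Put w = z - (-3), i.e. z = w - 3. The denominator is w^2, so it suffices to rewrite the numerator in powers of w.

P(z) = 2*z - 5
P(w - 3) = -11 + 2*w

Dividing each term by w^2:
  f = -11/w^2 + 2/w

Substituting back w = z + 3:
  f(z) = -11/(z + 3)^2 + 2/(z + 3)

The series is finite because the numerator is a polynomial; the negative powers form the principal part, and the coefficient of 1/(z + 3) gives Res(f, -3) = 2.

Final answer: -11/(z + 3)^2 + 2/(z + 3)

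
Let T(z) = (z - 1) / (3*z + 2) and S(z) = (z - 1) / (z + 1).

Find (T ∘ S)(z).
(T ∘ S)(z) = T(S(z)) = ((1)*S(z) + (-1))/((3)*S(z) + (2)). Multiply numerator and denominator by z + 1:
  numerator:   (1)*(z - 1) + (-1)*(z + 1) = -2
  denominator: (3)*(z - 1) + (2)*(z + 1) = 5*z - 1
(T ∘ S)(z) = -2/(5*z - 1)

Final answer: -2/(5*z - 1)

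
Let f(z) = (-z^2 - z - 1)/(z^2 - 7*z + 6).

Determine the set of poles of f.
The singularities of f are the zeros of the denominator. Factoring,
  z^2 - 7*z + 6 = (z - 1)*(z - 6)
so the candidates are z = 1, z = 6.

Check the numerator P(z) = -z^2 - z - 1 at each one:
  P(1) = -3 ≠ 0, so z = 1 is a (simple) pole.
  P(6) = -43 ≠ 0, so z = 6 is a (simple) pole.

Poles of f: {1, 6}

Final answer: {1, 6}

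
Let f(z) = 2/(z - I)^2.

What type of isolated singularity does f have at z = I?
Write f(z) = g(z)/(z - I)^2 with g(z) = 2.
g is entire and g(I) = 2 ≠ 0, so no factor of (z - I) cancels: the Laurent expansion of f about z = I starts at the power -2, i.e. lim_{z→z₀} (z - z₀)^2 f(z) = 2 is finite and nonzero.
So z = I is a pole of order 2.

Final answer: pole of order 2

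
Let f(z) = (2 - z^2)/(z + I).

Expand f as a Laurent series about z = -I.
Put w = z - (-I), i.e. z = w - I. The denominator is w, so it suffices to rewrite the numerator in powers of w.

P(z) = 2 - z^2
P(w - I) = 3 + 2*I*w - w^2

Dividing each term by w:
  f = 3/w + 2*I - w

Substituting back w = z + I:
  f(z) = 3/(z + I) + 2*I - (z + I)

The series is finite because the numerator is a polynomial; the negative powers form the principal part, and the coefficient of 1/(z + I) gives Res(f, -I) = 3.

Final answer: 3/(z + I) + 2*I - (z + I)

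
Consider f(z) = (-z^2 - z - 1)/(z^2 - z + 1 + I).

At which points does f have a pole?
The singularities of f are the zeros of the denominator. Factoring,
  z^2 - z + 1 + I = (z - I)*(z - 1 + I)
so the candidates are z = I, z = 1 - I.

Check the numerator P(z) = -z^2 - z - 1 at each one:
  P(I) = -I ≠ 0, so z = I is a (simple) pole.
  P(1 - I) = -2 + 3*I ≠ 0, so z = 1 - I is a (simple) pole.

Poles of f: {I, 1 - I}

Final answer: {I, 1 - I}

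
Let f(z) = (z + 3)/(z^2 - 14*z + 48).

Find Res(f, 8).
Write f(z) = P(z)/Q(z) with P(z) = z + 3 and Q(z) = z^2 - 14*z + 48.
The denominator factors as Q(z) = (z - 6)*(z - 8), so z = 8 is a simple zero of Q and P is analytic there; z = 8 is therefore a simple pole and
  Res(f, z₀) = P(z₀)/Q'(z₀).

Q'(z) = 2*z - 14, so Q'(8) = 2.
P(8) = 11.

Res(f, 8) = (11)/(2) = 11/2

Final answer: 11/2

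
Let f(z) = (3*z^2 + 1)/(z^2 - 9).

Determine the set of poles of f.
{-3, 3}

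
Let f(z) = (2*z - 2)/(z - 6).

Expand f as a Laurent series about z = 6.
Put w = z - (6), i.e. z = w + 6. The denominator is w, so it suffices to rewrite the numerator in powers of w.

P(z) = 2*z - 2
P(w + 6) = 10 + 2*w

Dividing each term by w:
  f = 10/w + 2

Substituting back w = z - 6:
  f(z) = 10/(z - 6) + 2

The series is finite because the numerator is a polynomial; the negative powers form the principal part, and the coefficient of 1/(z - 6) gives Res(f, 6) = 10.

Final answer: 10/(z - 6) + 2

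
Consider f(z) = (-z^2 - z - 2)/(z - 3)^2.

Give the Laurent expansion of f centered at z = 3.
Put w = z - (3), i.e. z = w + 3. The denominator is w^2, so it suffices to rewrite the numerator in powers of w.

P(z) = -z^2 - z - 2
P(w + 3) = -14 - 7*w - w^2

Dividing each term by w^2:
  f = -14/w^2 - 7/w - 1

Substituting back w = z - 3:
  f(z) = -14/(z - 3)^2 - 7/(z - 3) - 1

The series is finite because the numerator is a polynomial; the negative powers form the principal part, and the coefficient of 1/(z - 3) gives Res(f, 3) = -7.

Final answer: -14/(z - 3)^2 - 7/(z - 3) - 1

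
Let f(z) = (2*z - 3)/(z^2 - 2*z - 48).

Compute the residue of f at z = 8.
Write f(z) = P(z)/Q(z) with P(z) = 2*z - 3 and Q(z) = z^2 - 2*z - 48.
The denominator factors as Q(z) = (z - 8)*(z + 6), so z = 8 is a simple zero of Q and P is analytic there; z = 8 is therefore a simple pole and
  Res(f, z₀) = P(z₀)/Q'(z₀).

Q'(z) = 2*z - 2, so Q'(8) = 14.
P(8) = 13.

Res(f, 8) = (13)/(14) = 13/14

Final answer: 13/14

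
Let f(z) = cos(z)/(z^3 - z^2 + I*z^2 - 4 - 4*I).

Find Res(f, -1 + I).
I*cos(1 - I)/10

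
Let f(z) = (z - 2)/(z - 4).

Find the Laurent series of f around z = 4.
Put w = z - (4), i.e. z = w + 4. The denominator is w, so it suffices to rewrite the numerator in powers of w.

P(z) = z - 2
P(w + 4) = 2 + w

Dividing each term by w:
  f = 2/w + 1

Substituting back w = z - 4:
  f(z) = 2/(z - 4) + 1

The series is finite because the numerator is a polynomial; the negative powers form the principal part, and the coefficient of 1/(z - 4) gives Res(f, 4) = 2.

Final answer: 2/(z - 4) + 1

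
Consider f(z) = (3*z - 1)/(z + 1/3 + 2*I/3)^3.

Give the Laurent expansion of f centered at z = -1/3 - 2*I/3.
Put w = z - (-1/3 - 2*I/3), i.e. z = w - 1/3 - 2*I/3. The denominator is w^3, so it suffices to rewrite the numerator in powers of w.

P(z) = 3*z - 1
P(w - 1/3 - 2*I/3) = -2 - 2*I + 3*w

Dividing each term by w^3:
  f = (-2 - 2*I)/w^3 + 3/w^2

Substituting back w = z + 1/3 + 2*I/3:
  f(z) = (-2 - 2*I)/(z + 1/3 + 2*I/3)^3 + 3/(z + 1/3 + 2*I/3)^2

The series is finite because the numerator is a polynomial; the negative powers form the principal part.

Final answer: (-2 - 2*I)/(z + 1/3 + 2*I/3)^3 + 3/(z + 1/3 + 2*I/3)^2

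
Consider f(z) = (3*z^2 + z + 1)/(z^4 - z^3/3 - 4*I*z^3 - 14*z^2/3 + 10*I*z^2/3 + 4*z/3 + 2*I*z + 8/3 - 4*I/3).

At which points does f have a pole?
The singularities of f are the zeros of the denominator. Factoring,
  z^4 - z^3/3 - 4*I*z^3 - 14*z^2/3 + 10*I*z^2/3 + 4*z/3 + 2*I*z + 8/3 - 4*I/3 = (z - 1 - I)*(z + 2/3)*(z - 1)*(z + 1 - 3*I)
so the candidates are z = 1 + I, z = -2/3, z = 1, z = -1 + 3*I.

Check the numerator P(z) = 3*z^2 + z + 1 at each one:
  P(1 + I) = 2 + 7*I ≠ 0, so z = 1 + I is a (simple) pole.
  P(-2/3) = 5/3 ≠ 0, so z = -2/3 is a (simple) pole.
  P(1) = 5 ≠ 0, so z = 1 is a (simple) pole.
  P(-1 + 3*I) = -24 - 15*I ≠ 0, so z = -1 + 3*I is a (simple) pole.

Poles of f: {-1 + 3*I, -2/3, 1, 1 + I}

Final answer: {-1 + 3*I, -2/3, 1, 1 + I}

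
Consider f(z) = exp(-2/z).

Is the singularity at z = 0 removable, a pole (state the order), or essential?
Let u = z. Then
  e^(-2/u) = Σ_{k≥0} (-2)^k/(k!·u^k) = 1 - 2/u + 2/u^2 - 4/(3*u^3) + ...
which has infinitely many negative powers of u, so exp(-2/z) has an essential singularity at z = 0.
So the singularity is essential.

Final answer: essential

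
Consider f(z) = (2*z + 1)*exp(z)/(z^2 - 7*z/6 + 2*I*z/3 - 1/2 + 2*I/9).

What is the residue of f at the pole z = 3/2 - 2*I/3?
Write f(z) = P(z)/Q(z) with P(z) = (2*z + 1)*exp(z) and Q(z) = z^2 - 7*z/6 + 2*I*z/3 - 1/2 + 2*I/9.
The denominator factors as Q(z) = (z - 3/2 + 2*I/3)*(z + 1/3), so z = 3/2 - 2*I/3 is a simple zero of Q and P is analytic there; z = 3/2 - 2*I/3 is therefore a simple pole and
  Res(f, z₀) = P(z₀)/Q'(z₀).

Q'(z) = 2*z - 7/6 + 2*I/3, so Q'(3/2 - 2*I/3) = 11/6 - 2*I/3.
P(3/2 - 2*I/3) = (4 - 4*I/3)*exp(3/2 - 2*I/3).

Res(f, 3/2 - 2*I/3) = ((4 - 4*I/3)*exp(3/2 - 2*I/3))/(11/6 - 2*I/3) = (296/137 + 8*I/137)*exp(3/2 - 2*I/3)

Final answer: (296/137 + 8*I/137)*exp(3/2 - 2*I/3)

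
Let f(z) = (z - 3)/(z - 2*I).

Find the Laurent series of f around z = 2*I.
(-3 + 2*I)/(z - 2*I) + 1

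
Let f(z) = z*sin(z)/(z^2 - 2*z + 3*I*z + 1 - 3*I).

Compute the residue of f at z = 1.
Write f(z) = P(z)/Q(z) with P(z) = z*sin(z) and Q(z) = z^2 - 2*z + 3*I*z + 1 - 3*I.
The denominator factors as Q(z) = (z - 1 + 3*I)*(z - 1), so z = 1 is a simple zero of Q and P is analytic there; z = 1 is therefore a simple pole and
  Res(f, z₀) = P(z₀)/Q'(z₀).

Q'(z) = 2*z - 2 + 3*I, so Q'(1) = 3*I.
P(1) = sin(1).

Res(f, 1) = (sin(1))/(3*I) = -I*sin(1)/3

Final answer: -I*sin(1)/3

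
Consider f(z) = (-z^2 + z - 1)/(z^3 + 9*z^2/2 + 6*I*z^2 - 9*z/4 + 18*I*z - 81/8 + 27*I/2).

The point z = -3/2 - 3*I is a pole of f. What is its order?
Factor the denominator:
  z^3 + 9*z^2/2 + 6*I*z^2 - 9*z/4 + 18*I*z - 81/8 + 27*I/2 = (z + 3/2 + 3*I)^2*(z + 3/2)

The numerator P(z) = -z^2 + z - 1 has P(-3/2 - 3*I) = 17/4 - 12*I ≠ 0, so no factor of (z + 3/2 + 3*I) cancels.
Near z = -3/2 - 3*I we can therefore write f(z) = g(z)/(z + 3/2 + 3*I)^2 with g analytic at -3/2 - 3*I and g(-3/2 - 3*I) ≠ 0 (g is the numerator divided by the remaining denominator factors).

Hence z = -3/2 - 3*I is a pole of order 2.

Final answer: 2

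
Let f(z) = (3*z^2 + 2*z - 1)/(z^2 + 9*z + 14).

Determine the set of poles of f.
{-7, -2}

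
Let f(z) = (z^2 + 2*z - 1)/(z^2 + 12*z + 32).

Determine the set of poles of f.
The singularities of f are the zeros of the denominator. Factoring,
  z^2 + 12*z + 32 = (z + 4)*(z + 8)
so the candidates are z = -4, z = -8.

Check the numerator P(z) = z^2 + 2*z - 1 at each one:
  P(-4) = 7 ≠ 0, so z = -4 is a (simple) pole.
  P(-8) = 47 ≠ 0, so z = -8 is a (simple) pole.

Poles of f: {-8, -4}

Final answer: {-8, -4}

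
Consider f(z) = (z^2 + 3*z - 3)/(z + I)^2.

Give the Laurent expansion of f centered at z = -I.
Put w = z - (-I), i.e. z = w - I. The denominator is w^2, so it suffices to rewrite the numerator in powers of w.

P(z) = z^2 + 3*z - 3
P(w - I) = -4 - 3*I + (3 - 2*I)*w + w^2

Dividing each term by w^2:
  f = (-4 - 3*I)/w^2 + (3 - 2*I)/w + 1

Substituting back w = z + I:
  f(z) = (-4 - 3*I)/(z + I)^2 + (3 - 2*I)/(z + I) + 1

The series is finite because the numerator is a polynomial; the negative powers form the principal part, and the coefficient of 1/(z + I) gives Res(f, -I) = 3 - 2*I.

Final answer: (-4 - 3*I)/(z + I)^2 + (3 - 2*I)/(z + I) + 1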